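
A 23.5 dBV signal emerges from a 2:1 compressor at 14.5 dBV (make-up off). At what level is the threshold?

Let T be the threshold. Output overshoot = (input overshoot)/R, so 14.5 − T = (23.5 − T)/2.
2·(14.5 − T) = 23.5 − T → 1·T = 29 − 23.5 = 5.5.
T = 5.5/1 = 5.5 dBV.

5.5 dBV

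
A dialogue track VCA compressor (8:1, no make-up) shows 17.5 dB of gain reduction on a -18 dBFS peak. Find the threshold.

Let T be the threshold. Output overshoot = (input overshoot)/R, so -35.5 − T = (-18 − T)/8.
8·(-35.5 − T) = -18 − T → 7·T = -284 − (-18) = -266.
T = -266/7 = -38 dBFS.

-38 dBFS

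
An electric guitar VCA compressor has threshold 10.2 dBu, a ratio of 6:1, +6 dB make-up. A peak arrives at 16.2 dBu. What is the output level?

16.2 dBu sits 6 dB over threshold.
6:1 compression reduces that to 6/6 = 1 dB over.
That puts the output at 11.2 dBu; make-up adds 6 dB, giving 17.2 dBu.

17.2 dBu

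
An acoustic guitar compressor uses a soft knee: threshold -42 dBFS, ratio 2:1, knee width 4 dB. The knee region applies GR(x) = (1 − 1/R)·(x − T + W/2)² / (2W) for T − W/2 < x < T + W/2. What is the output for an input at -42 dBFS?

x − T + W/2 = -42 − (-42) + 2 = 2.
GR = (1 − 1/2) × 2² / 8 = 0.5 × 4 / 8 = 0.25 dB.
Output = -42 − 0.25 = -42.25 dBFS.

-42.25 dBFS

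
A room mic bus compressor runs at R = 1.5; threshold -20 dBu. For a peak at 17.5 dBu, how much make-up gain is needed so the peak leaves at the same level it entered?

Overshoot 37.5 dB → 37.5/1.5 = 25 dB after compression, so the compressed level is -20 + 25 = 5 dBu.
Make-up = target − compressed = 17.5 − 5 = 12.5 dB.

12.5 dB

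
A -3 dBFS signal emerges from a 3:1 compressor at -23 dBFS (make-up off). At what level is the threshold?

-33 dBFS

Gain reduction = -3 − (-23) = 20 dB; output overshoot = GR / (R − 1) = 20 / 2 = 10 dB.
Threshold = output − output overshoot = -23 − 10 = -33 dBFS.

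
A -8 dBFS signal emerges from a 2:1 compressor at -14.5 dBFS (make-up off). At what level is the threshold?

-21 dBFS

Gain reduction = -8 − (-14.5) = 6.5 dB; output overshoot = GR / (R − 1) = 6.5 / 1 = 6.5 dB.
Threshold = output − output overshoot = -14.5 − 6.5 = -21 dBFS.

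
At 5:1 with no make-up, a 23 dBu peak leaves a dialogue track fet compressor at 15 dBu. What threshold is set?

Input is 10 dB above T (since output overshoot × R = input overshoot: (15 − T)·5 = 23 − T gives T = 13 dBu).
Check: 13 + (23 − 13)/5 = 13 + 2 = 15 dBu. ✓

13 dBu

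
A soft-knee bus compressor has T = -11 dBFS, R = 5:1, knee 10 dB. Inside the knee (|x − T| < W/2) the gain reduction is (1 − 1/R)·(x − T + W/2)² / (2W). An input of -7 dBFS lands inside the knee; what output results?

x − T + W/2 = -7 − (-11) + 5 = 9.
GR = (1 − 1/5) × 9² / 20 = 0.8 × 81 / 20 = 3.24 dB.
Output = -7 − 3.24 = -10.24 dBFS.

-10.24 dBFS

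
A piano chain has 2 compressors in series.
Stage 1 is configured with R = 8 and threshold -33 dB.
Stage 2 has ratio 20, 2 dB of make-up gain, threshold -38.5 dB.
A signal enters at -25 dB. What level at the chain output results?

-36.175 dB

Stage 1: -25 dB is 8 dB over -33 dB; at 8:1 that becomes 1 dB over, giving -32 dB.
Stage 2: overshoot 6.5 dB → 6.5/20 = 0.325 dB → -38.175 dB; +2 dB make-up → -36.175 dB.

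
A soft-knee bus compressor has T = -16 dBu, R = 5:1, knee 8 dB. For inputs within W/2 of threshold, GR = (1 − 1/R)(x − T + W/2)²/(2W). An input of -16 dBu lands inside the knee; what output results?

x − T + W/2 = -16 − (-16) + 4 = 4.
GR = (1 − 1/5) × 4² / 16 = 0.8 × 16 / 16 = 0.8 dB.
Output = -16 − 0.8 = -16.8 dBu.

-16.8 dBu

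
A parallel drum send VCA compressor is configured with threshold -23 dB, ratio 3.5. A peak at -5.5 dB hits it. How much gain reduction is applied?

12.5 dB

The signal is 17.5 dB above threshold.
At 3.5:1, output sits 17.5/3.5 = 5 dB above threshold.
GR = overshoot in − overshoot out = 17.5 − 5 = 12.5 dB.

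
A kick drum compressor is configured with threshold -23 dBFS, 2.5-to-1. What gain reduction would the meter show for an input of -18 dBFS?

3 dB

Overshoot = -18 − (-23) = 5 dB.
A 2.5:1 ratio leaves 2 dB of that excess.
GR = overshoot in − overshoot out = 5 − 2 = 3 dB.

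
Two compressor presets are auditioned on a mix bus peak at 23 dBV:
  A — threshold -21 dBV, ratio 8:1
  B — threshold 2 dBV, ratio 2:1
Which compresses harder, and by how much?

A: overshoot 44 dB → output overshoot 5.5 dB → GR 38.5 dB.
B: overshoot 21 dB → output overshoot 10.5 dB → GR 10.5 dB.
Difference: 28 dB in favour of A.

A, by 28 dB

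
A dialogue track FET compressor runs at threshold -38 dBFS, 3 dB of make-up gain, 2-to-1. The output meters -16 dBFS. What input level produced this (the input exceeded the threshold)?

0 dBFS

Stripping the +3 dB make-up gives -19 dBFS at the gain stage.
That's 19 dB above the -38 dBFS threshold.
Before 2:1 compression the overshoot was 19 × 2 = 38 dB, so input = -38 + 38 = 0 dBFS.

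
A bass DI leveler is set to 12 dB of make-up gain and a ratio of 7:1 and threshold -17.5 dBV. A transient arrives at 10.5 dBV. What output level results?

10.5 dBV sits 28 dB over threshold.
At 7:1 the overshoot is divided by 7, leaving 4 dB above threshold.
Output = -17.5 + 4 = -13.5 dBV; make-up adds 12 dB, giving -1.5 dBV.

-1.5 dBV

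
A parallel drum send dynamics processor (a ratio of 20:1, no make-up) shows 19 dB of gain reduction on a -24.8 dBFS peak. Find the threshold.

-44.8 dBFS

Input is 20 dB above T (since output overshoot × R = input overshoot: (-43.8 − T)·20 = -24.8 − T gives T = -44.8 dBFS).
Check: -44.8 + (-24.8 − (-44.8))/20 = -44.8 + 1 = -43.8 dBFS. ✓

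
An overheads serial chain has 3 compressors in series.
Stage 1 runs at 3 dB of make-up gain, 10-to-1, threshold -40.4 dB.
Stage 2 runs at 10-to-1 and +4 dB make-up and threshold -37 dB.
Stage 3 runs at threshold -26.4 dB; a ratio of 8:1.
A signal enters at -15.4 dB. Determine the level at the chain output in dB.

Stage 1: 25 dB above -40.4 dB, reduced 10:1 to 2.5 dB above → -37.9 dB; +3 dB make-up → -34.9 dB.
Stage 2: 2.1 dB above -37 dB, reduced 10:1 to 0.21 dB above → -36.79 dB; +4 dB make-up → -32.79 dB.
Stage 3: -32.79 dB ≤ -26.4 dB, so stage 3 doesn't engage; output -32.79 dB.

-32.79 dB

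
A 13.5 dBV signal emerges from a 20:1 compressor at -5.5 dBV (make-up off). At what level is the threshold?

-6.5 dBV

Input is 20 dB above T (since output overshoot × R = input overshoot: (-5.5 − T)·20 = 13.5 − T gives T = -6.5 dBV).
Check: -6.5 + (13.5 − (-6.5))/20 = -6.5 + 1 = -5.5 dBV. ✓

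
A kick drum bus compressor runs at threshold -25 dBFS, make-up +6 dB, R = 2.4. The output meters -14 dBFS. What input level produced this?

-13 dBFS

Before make-up, the level was -14 − 6 = -20 dBFS.
The compressed level sits -20 − (-25) = 5 dB over threshold.
Before 2.4:1 compression the overshoot was 5 × 2.4 = 12 dB, so input = -25 + 12 = -13 dBFS.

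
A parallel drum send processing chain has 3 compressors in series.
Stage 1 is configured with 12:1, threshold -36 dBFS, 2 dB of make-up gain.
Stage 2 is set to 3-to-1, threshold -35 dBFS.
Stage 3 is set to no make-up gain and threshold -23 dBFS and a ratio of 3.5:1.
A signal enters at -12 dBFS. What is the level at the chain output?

-34 dBFS

Stage 1: -12 dBFS is 24 dB over -36 dBFS; at 12:1 that becomes 2 dB over, giving -34 dBFS; +2 dB make-up → -32 dBFS.
Stage 2: 3 dB above -35 dBFS, reduced 3:1 to 1 dB above → -34 dBFS.
Stage 3: below threshold (-34 ≤ -23); passes unchanged; output -34 dBFS.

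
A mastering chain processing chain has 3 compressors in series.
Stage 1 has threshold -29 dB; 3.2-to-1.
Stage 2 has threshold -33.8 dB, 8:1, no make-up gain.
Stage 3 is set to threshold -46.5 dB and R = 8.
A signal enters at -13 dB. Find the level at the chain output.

Stage 1: 16 dB above -29 dB, reduced 3.2:1 to 5 dB above → -24 dB.
Stage 2: -24 dB is 9.8 dB over -33.8 dB; at 8:1 that becomes 1.225 dB over, giving -32.575 dB.
Stage 3: -32.575 dB is 13.925 dB over -46.5 dB; at 8:1 that becomes 1.740625 dB over, giving -44.759375 dB.

-44.759375 dB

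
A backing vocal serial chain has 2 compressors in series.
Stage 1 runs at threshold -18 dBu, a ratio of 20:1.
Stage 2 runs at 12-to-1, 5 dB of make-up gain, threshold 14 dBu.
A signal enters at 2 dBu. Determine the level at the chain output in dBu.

Stage 1: 20 dB above -18 dBu, reduced 20:1 to 1 dB above → -17 dBu.
Stage 2: below threshold (-17 ≤ 14); passes unchanged; make-up brings it to -12 dBu.

-12 dBu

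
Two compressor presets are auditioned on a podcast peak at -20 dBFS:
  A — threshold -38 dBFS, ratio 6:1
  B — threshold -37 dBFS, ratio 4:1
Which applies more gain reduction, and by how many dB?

A: overshoot 18 dB → output overshoot 3 dB → GR 15 dB.
B: overshoot 17 dB → output overshoot 4.25 dB → GR 12.75 dB.
A reduces 2.25 dB more.

A, by 2.25 dB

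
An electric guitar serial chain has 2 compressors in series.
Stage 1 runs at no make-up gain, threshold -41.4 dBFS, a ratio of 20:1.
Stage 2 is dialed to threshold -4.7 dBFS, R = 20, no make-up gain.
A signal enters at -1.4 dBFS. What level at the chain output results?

-39.4 dBFS

Stage 1: overshoot 40 dB → 40/20 = 2 dB → -39.4 dBFS.
Stage 2: -39.4 dBFS is at or below the -4.7 dBFS threshold — no compression; output -39.4 dBFS.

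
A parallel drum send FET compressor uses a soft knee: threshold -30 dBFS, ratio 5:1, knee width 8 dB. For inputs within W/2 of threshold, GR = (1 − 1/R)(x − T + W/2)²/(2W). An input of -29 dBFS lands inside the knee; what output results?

x − T + W/2 = -29 − (-30) + 4 = 5.
GR = (1 − 1/5) × 5² / 16 = 0.8 × 25 / 16 = 1.25 dB.
Output = -29 − 1.25 = -30.25 dBFS.

-30.25 dBFS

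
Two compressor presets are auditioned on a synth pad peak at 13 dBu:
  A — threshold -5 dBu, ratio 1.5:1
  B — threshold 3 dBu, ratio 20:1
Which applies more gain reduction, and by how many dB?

A: GR = 18 − 18/1.5 = 6 dB.
B: GR = 10 − 10/20 = 9.5 dB.
B reduces 3.5 dB more.

B, by 3.5 dB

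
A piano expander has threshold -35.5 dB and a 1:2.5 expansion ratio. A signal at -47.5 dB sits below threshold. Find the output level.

The input is 12 dB below the -35.5 dB threshold.
A 1:2.5 expander multiplies undershoot by 2.5: 12 × 2.5 = 30 dB below threshold.
Output = -35.5 − 30 = -65.5 dB.

-65.5 dB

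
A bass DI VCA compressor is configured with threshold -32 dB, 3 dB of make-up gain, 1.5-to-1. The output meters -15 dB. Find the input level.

-11 dB

Remove make-up: -15 − 3 = -18 dB.
That's 14 dB above the -32 dB threshold.
Input overshoot = R × output overshoot = 21 dB → input = -32 + 21 = -11 dB.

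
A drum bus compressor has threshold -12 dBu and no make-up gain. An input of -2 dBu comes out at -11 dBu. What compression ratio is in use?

10:1

Input overshoot = -2 − (-12) = 10 dB; output overshoot = -11 − (-12) = 1 dB.
Ratio = 10 / 1 = 10.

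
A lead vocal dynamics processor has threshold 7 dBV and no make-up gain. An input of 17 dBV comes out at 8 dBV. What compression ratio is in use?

Input overshoot = 17 − 7 = 10 dB; output overshoot = 8 − 7 = 1 dB.
Ratio = 10 / 1 = 10.

10:1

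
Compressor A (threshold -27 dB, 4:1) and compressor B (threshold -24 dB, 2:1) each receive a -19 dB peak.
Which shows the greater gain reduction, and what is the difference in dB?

A: overshoot 8 dB → output overshoot 2 dB → GR 6 dB.
B: overshoot 5 dB → output overshoot 2.5 dB → GR 2.5 dB.
Difference: 3.5 dB in favour of A.

A, by 3.5 dB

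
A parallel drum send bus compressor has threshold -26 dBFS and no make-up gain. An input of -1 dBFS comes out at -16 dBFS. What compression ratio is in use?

2.5:1

Input overshoot = -1 − (-26) = 25 dB; output overshoot = -16 − (-26) = 10 dB.
Ratio = 25 / 10 = 2.5.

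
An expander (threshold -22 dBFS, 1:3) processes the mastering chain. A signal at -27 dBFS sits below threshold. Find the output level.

-37 dBFS

The input is 5 dB below the -22 dBFS threshold.
A 1:3 expander multiplies undershoot by 3: 5 × 3 = 15 dB below threshold.
Output = -22 − 15 = -37 dBFS.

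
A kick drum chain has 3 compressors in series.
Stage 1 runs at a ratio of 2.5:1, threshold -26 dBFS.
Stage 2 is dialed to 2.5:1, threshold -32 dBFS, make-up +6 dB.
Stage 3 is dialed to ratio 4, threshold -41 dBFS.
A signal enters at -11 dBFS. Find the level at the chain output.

-36.05 dBFS

Stage 1: -11 dBFS is 15 dB over -26 dBFS; at 2.5:1 that becomes 6 dB over, giving -20 dBFS.
Stage 2: 12 dB above -32 dBFS, reduced 2.5:1 to 4.8 dB above → -27.2 dBFS; +6 dB make-up → -21.2 dBFS.
Stage 3: overshoot 19.8 dB → 19.8/4 = 4.95 dB → -36.05 dBFS.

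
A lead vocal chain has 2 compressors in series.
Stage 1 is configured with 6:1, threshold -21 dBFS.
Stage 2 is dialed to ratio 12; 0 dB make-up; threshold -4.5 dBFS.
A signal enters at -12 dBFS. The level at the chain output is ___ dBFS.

-19.5 dBFS

Stage 1: -12 dBFS is 9 dB over -21 dBFS; at 6:1 that becomes 1.5 dB over, giving -19.5 dBFS.
Stage 2: below threshold (-19.5 ≤ -4.5); passes unchanged; output -19.5 dBFS.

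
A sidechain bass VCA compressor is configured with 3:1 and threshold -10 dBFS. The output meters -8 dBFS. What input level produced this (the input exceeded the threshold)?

-4 dBFS

Post-compression overshoot = -8 − (-10) = 2 dB.
Input overshoot = R × output overshoot = 6 dB → input = -10 + 6 = -4 dBFS.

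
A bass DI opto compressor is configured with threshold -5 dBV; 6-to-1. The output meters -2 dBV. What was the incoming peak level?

Post-compression overshoot = -2 − (-5) = 3 dB.
Input overshoot = R × output overshoot = 18 dB → input = -5 + 18 = 13 dBV.

13 dBV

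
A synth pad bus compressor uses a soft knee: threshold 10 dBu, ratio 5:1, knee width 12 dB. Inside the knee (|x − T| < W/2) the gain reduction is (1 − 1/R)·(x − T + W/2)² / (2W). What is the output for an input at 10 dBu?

x − T + W/2 = 10 − 10 + 6 = 6.
GR = (1 − 1/5) × 6² / 24 = 0.8 × 36 / 24 = 1.2 dB.
Output = 10 − 1.2 = 8.8 dBu.

8.8 dBu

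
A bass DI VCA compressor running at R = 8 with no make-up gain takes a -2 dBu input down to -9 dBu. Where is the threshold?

-10 dBu

Let T be the threshold. Output overshoot = (input overshoot)/R, so -9 − T = (-2 − T)/8.
8·(-9 − T) = -2 − T → 7·T = -72 − (-2) = -70.
T = -70/7 = -10 dBu.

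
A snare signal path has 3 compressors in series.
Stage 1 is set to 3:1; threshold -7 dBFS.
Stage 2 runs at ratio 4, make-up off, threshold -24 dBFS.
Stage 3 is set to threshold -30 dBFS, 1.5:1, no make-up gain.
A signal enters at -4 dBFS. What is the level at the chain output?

-23 dBFS

Stage 1: overshoot 3 dB → 3/3 = 1 dB → -6 dBFS.
Stage 2: 18 dB above -24 dBFS, reduced 4:1 to 4.5 dB above → -19.5 dBFS.
Stage 3: 10.5 dB above -30 dBFS, reduced 1.5:1 to 7 dB above → -23 dBFS.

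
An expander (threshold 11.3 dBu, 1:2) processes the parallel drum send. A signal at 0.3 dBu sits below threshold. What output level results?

-10.7 dBu

The input is 11 dB below the 11.3 dBu threshold.
A 1:2 expander multiplies undershoot by 2: 11 × 2 = 22 dB below threshold.
Output = 11.3 − 22 = -10.7 dBu.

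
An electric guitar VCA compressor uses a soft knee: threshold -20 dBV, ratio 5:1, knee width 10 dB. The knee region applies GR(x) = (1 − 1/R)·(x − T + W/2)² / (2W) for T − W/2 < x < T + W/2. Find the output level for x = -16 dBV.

-19.24 dBV

x − T + W/2 = -16 − (-20) + 5 = 9.
GR = (1 − 1/5) × 9² / 20 = 0.8 × 81 / 20 = 3.24 dB.
Output = -16 − 3.24 = -19.24 dBV.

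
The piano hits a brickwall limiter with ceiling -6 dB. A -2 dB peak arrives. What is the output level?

-6 dB

A brickwall limiter is an ∞:1 compressor: any input above the ceiling is clamped to -6 dB.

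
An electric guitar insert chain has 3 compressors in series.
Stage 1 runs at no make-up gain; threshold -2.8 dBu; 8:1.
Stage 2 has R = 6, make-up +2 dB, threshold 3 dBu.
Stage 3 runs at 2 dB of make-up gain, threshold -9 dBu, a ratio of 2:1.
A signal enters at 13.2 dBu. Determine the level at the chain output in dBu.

-1.9 dBu

Stage 1: overshoot 16 dB → 16/8 = 2 dB → -0.8 dBu.
Stage 2: -0.8 dBu is at or below the 3 dBu threshold — no compression; make-up brings it to 1.2 dBu.
Stage 3: overshoot 10.2 dB → 10.2/2 = 5.1 dB → -3.9 dBu; +2 dB make-up → -1.9 dBu.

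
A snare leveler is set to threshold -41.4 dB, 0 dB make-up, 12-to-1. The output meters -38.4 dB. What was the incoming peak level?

-5.4 dB

The compressed level sits -38.4 − (-41.4) = 3 dB over threshold.
Before 12:1 compression the overshoot was 3 × 12 = 36 dB, so input = -41.4 + 36 = -5.4 dB.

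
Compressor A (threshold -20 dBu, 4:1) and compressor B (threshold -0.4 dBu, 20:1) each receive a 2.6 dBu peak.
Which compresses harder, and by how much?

A: overshoot 22.6 dB → output overshoot 5.65 dB → GR 16.95 dB.
B: overshoot 3 dB → output overshoot 0.15 dB → GR 2.85 dB.
A applies 14.1 dB more gain reduction.

A, by 14.1 dB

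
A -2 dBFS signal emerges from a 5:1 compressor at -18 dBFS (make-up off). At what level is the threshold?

Gain reduction = -2 − (-18) = 16 dB; output overshoot = GR / (R − 1) = 16 / 4 = 4 dB.
Threshold = output − output overshoot = -18 − 4 = -22 dBFS.

-22 dBFS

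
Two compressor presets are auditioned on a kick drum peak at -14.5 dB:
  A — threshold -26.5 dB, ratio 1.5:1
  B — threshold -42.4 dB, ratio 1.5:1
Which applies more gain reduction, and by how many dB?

B, by 5.3 dB

A: GR = 12 − 12/1.5 = 4 dB.
B: GR = 27.9 − 27.9/1.5 = 9.3 dB.
B reduces 5.3 dB more.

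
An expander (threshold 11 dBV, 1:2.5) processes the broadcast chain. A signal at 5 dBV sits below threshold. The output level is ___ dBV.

-4 dBV

The input is 6 dB below the 11 dBV threshold.
A 1:2.5 expander multiplies undershoot by 2.5: 6 × 2.5 = 15 dB below threshold.
Output = 11 − 15 = -4 dBV.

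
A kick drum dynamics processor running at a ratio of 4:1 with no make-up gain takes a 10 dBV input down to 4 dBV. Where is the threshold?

2 dBV

Input is 8 dB above T (since output overshoot × R = input overshoot: (4 − T)·4 = 10 − T gives T = 2 dBV).
Check: 2 + (10 − 2)/4 = 2 + 2 = 4 dBV. ✓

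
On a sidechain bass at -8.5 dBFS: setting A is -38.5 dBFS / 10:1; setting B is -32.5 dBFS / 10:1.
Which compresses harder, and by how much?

A, by 5.4 dB

A: 30 dB over, compressed to 3 dB over, so 27 dB of GR.
B: 24 dB over, compressed to 2.4 dB over, so 21.6 dB of GR.
Difference: 5.4 dB in favour of A.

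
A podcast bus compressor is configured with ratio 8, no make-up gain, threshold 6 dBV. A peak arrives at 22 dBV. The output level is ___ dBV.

8 dBV

The input is 16 dB above the 6 dBV threshold.
The 16 dB excess becomes 2 dB after 8:1 reduction.
Output = 6 + 2 = 8 dBV.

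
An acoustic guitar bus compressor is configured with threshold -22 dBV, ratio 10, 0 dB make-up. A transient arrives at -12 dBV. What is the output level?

Overshoot: -12 − (-22) = 10 dB.
At 10:1 the overshoot is divided by 10, leaving 1 dB above threshold.
So the level is -22 + 1 = -21 dBV.

-21 dBV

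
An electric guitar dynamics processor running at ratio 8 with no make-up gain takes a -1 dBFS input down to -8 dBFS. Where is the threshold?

-9 dBFS

Gain reduction = -1 − (-8) = 7 dB; output overshoot = GR / (R − 1) = 7 / 7 = 1 dB.
Threshold = output − output overshoot = -8 − 1 = -9 dBFS.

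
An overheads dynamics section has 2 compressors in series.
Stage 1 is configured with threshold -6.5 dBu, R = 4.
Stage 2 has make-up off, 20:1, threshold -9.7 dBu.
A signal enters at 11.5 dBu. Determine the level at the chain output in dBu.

Stage 1: 11.5 dBu is 18 dB over -6.5 dBu; at 4:1 that becomes 4.5 dB over, giving -2 dBu.
Stage 2: -2 dBu is 7.7 dB over -9.7 dBu; at 20:1 that becomes 0.385 dB over, giving -9.315 dBu.

-9.315 dBu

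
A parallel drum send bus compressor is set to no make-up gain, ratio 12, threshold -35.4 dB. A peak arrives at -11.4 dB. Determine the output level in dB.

-33.4 dB

The input is 24 dB above the -35.4 dB threshold.
12:1 compression reduces that to 24/12 = 2 dB over.
Output = -35.4 + 2 = -33.4 dB.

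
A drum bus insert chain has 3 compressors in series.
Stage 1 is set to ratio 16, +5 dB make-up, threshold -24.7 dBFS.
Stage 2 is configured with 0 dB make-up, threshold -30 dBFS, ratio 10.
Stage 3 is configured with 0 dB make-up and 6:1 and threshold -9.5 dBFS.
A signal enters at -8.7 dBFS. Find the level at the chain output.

Stage 1: 16 dB above -24.7 dBFS, reduced 16:1 to 1 dB above → -23.7 dBFS; +5 dB make-up → -18.7 dBFS.
Stage 2: overshoot 11.3 dB → 11.3/10 = 1.13 dB → -28.87 dBFS.
Stage 3: below threshold (-28.87 ≤ -9.5); passes unchanged; output -28.87 dBFS.

-28.87 dBFS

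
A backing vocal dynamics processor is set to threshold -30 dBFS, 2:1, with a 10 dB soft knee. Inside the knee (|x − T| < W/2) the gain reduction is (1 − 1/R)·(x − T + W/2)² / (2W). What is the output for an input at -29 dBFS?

-29.9 dBFS

x − T + W/2 = -29 − (-30) + 5 = 6.
GR = (1 − 1/2) × 6² / 20 = 0.5 × 36 / 20 = 0.9 dB.
Output = -29 − 0.9 = -29.9 dBFS.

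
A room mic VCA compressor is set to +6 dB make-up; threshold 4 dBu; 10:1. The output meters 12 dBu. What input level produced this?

Stripping the +6 dB make-up gives 6 dBu at the gain stage.
The compressed level sits 6 − 4 = 2 dB over threshold.
Undo the ratio: input overshoot = 2 × 10 = 20 dB, giving input = 24 dBu.

24 dBu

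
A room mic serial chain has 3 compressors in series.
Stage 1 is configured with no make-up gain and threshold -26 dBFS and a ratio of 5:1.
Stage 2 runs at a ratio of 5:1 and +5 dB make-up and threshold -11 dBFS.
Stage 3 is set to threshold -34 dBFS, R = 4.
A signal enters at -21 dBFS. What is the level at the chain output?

Stage 1: 5 dB above -26 dBFS, reduced 5:1 to 1 dB above → -25 dBFS.
Stage 2: below threshold (-25 ≤ -11); passes unchanged; make-up brings it to -20 dBFS.
Stage 3: 14 dB above -34 dBFS, reduced 4:1 to 3.5 dB above → -30.5 dBFS.

-30.5 dBFS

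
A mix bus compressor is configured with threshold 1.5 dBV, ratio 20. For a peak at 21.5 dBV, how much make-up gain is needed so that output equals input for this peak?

Overshoot 20 dB → 20/20 = 1 dB after compression, so the compressed level is 1.5 + 1 = 2.5 dBV.
Make-up = target − compressed = 21.5 − 2.5 = 19 dB.

19 dB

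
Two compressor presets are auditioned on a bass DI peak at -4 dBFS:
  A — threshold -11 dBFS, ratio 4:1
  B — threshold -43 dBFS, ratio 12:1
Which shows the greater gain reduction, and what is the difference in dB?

B, by 30.5 dB

A: overshoot 7 dB → output overshoot 1.75 dB → GR 5.25 dB.
B: overshoot 39 dB → output overshoot 3.25 dB → GR 35.75 dB.
Difference: 30.5 dB in favour of B.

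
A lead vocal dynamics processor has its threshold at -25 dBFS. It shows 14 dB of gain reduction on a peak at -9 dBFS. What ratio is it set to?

8:1

Input overshoot = -9 − (-25) = 16 dB.
Output overshoot = 16 − 14 = 2 dB.
Ratio = input overshoot / output overshoot = 16 / 2 = 8.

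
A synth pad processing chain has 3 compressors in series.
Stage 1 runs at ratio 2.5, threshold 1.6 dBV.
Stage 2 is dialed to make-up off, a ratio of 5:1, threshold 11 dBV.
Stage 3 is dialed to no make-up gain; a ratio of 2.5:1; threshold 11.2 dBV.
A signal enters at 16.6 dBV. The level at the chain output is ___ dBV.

Stage 1: overshoot 15 dB → 15/2.5 = 6 dB → 7.6 dBV.
Stage 2: 7.6 dBV ≤ 11 dBV, so stage 2 doesn't engage; output 7.6 dBV.
Stage 3: 7.6 dBV ≤ 11.2 dBV, so stage 3 doesn't engage; output 7.6 dBV.

7.6 dBV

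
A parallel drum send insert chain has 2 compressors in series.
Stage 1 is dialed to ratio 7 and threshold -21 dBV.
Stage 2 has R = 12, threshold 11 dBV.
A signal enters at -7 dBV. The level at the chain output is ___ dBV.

Stage 1: 14 dB above -21 dBV, reduced 7:1 to 2 dB above → -19 dBV.
Stage 2: below threshold (-19 ≤ 11); passes unchanged; output -19 dBV.

-19 dBV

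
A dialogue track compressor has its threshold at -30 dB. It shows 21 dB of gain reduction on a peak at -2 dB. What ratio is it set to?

Input overshoot = -2 − (-30) = 28 dB.
Output overshoot = 28 − 21 = 7 dB.
Ratio = input overshoot / output overshoot = 28 / 7 = 4.

4:1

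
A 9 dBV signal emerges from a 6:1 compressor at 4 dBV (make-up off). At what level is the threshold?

3 dBV

Gain reduction = 9 − 4 = 5 dB; output overshoot = GR / (R − 1) = 5 / 5 = 1 dB.
Threshold = output − output overshoot = 4 − 1 = 3 dBV.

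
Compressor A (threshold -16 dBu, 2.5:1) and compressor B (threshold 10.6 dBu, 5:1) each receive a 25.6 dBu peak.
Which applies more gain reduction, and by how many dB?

A, by 12.96 dB

A: GR = 41.6 − 41.6/2.5 = 24.96 dB.
B: GR = 15 − 15/5 = 12 dB.
A reduces 12.96 dB more.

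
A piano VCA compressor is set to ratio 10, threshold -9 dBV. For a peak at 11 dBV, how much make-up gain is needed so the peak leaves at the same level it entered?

18 dB

Without make-up, output = threshold + overshoot/10 = -9 + 2 = -7 dBV.
Gap to target: 18 dB.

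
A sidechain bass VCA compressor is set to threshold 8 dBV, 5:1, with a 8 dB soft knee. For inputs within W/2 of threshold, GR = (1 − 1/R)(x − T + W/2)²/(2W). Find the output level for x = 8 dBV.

7.2 dBV

x − T + W/2 = 8 − 8 + 4 = 4.
GR = (1 − 1/5) × 4² / 16 = 0.8 × 16 / 16 = 0.8 dB.
Output = 8 − 0.8 = 7.2 dBV.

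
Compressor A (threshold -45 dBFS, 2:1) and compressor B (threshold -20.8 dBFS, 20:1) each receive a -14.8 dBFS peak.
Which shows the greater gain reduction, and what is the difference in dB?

A: overshoot 30.2 dB → output overshoot 15.1 dB → GR 15.1 dB.
B: overshoot 6 dB → output overshoot 0.3 dB → GR 5.7 dB.
Difference: 9.4 dB in favour of A.

A, by 9.4 dB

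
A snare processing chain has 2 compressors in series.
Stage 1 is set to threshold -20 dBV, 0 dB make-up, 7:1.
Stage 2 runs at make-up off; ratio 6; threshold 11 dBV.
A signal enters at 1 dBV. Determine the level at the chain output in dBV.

Stage 1: overshoot 21 dB → 21/7 = 3 dB → -17 dBV.
Stage 2: below threshold (-17 ≤ 11); passes unchanged; output -17 dBV.

-17 dBV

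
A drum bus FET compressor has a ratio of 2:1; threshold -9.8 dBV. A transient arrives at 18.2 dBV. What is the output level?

Overshoot: 18.2 − (-9.8) = 28 dB.
2:1 compression reduces that to 28/2 = 14 dB over.
So the level is -9.8 + 14 = 4.2 dBV.

4.2 dBV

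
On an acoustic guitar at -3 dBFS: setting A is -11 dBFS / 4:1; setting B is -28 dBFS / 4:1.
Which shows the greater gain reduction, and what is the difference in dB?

B, by 12.75 dB

A: 8 dB over, compressed to 2 dB over, so 6 dB of GR.
B: 25 dB over, compressed to 6.25 dB over, so 18.75 dB of GR.
Difference: 12.75 dB in favour of B.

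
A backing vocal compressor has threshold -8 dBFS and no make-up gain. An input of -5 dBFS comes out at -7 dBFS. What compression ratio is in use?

3:1

Input overshoot = -5 − (-8) = 3 dB; output overshoot = -7 − (-8) = 1 dB.
Ratio = 3 / 1 = 3.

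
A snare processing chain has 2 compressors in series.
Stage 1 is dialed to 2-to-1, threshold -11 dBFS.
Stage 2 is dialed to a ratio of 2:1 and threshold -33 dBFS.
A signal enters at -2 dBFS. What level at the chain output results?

Stage 1: 9 dB above -11 dBFS, reduced 2:1 to 4.5 dB above → -6.5 dBFS.
Stage 2: overshoot 26.5 dB → 26.5/2 = 13.25 dB → -19.75 dBFS.

-19.75 dBFS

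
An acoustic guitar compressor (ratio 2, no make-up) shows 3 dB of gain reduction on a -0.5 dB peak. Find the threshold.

Let T be the threshold. Output overshoot = (input overshoot)/R, so -3.5 − T = (-0.5 − T)/2.
2·(-3.5 − T) = -0.5 − T → 1·T = -7 − (-0.5) = -6.5.
T = -6.5/1 = -6.5 dB.

-6.5 dB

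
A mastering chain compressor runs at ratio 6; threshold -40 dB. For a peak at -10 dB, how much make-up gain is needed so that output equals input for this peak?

The peak compresses to -40 + 30/6 = -35 dB.
To reach -10 dB requires -10 − (-35) = 25 dB of make-up.

25 dB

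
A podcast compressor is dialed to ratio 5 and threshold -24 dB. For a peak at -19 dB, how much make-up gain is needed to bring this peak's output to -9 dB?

14 dB

The peak compresses to -24 + 5/5 = -23 dB.
To reach -9 dB requires -9 − (-23) = 14 dB of make-up.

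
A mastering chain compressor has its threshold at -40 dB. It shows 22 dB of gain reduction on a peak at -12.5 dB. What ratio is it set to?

5:1

Input overshoot = -12.5 − (-40) = 27.5 dB.
Output overshoot = 27.5 − 22 = 5.5 dB.
Ratio = input overshoot / output overshoot = 27.5 / 5.5 = 5.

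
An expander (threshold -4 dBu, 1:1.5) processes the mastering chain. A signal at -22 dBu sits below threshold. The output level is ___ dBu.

Below threshold, a 1:1.5 expander applies gain = (1.5−1)×(T − x) of attenuation.
(1.5−1) × 18 = 9 dB, so output = -22 − 9 = -31 dBu.

-31 dBu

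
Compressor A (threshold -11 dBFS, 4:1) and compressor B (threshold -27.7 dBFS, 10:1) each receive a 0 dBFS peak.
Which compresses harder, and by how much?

B, by 16.68 dB

A: overshoot 11 dB → output overshoot 2.75 dB → GR 8.25 dB.
B: overshoot 27.7 dB → output overshoot 2.77 dB → GR 24.93 dB.
B reduces 16.68 dB more.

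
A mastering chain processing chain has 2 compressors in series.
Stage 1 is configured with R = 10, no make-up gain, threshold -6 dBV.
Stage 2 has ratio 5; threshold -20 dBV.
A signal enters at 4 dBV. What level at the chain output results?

Stage 1: 10 dB above -6 dBV, reduced 10:1 to 1 dB above → -5 dBV.
Stage 2: overshoot 15 dB → 15/5 = 3 dB → -17 dBV.

-17 dBV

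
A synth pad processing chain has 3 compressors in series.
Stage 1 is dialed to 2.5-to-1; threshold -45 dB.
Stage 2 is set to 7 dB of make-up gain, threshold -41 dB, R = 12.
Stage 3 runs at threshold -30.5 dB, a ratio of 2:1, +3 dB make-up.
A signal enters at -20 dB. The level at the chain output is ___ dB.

Stage 1: overshoot 25 dB → 25/2.5 = 10 dB → -35 dB.
Stage 2: overshoot 6 dB → 6/12 = 0.5 dB → -40.5 dB; +7 dB make-up → -33.5 dB.
Stage 3: -33.5 dB is at or below the -30.5 dB threshold — no compression; make-up brings it to -30.5 dB.

-30.5 dB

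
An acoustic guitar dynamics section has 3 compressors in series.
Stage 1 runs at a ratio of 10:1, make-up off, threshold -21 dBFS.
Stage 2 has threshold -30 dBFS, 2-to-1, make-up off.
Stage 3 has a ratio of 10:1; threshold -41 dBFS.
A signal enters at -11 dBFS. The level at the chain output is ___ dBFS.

Stage 1: 10 dB above -21 dBFS, reduced 10:1 to 1 dB above → -20 dBFS.
Stage 2: overshoot 10 dB → 10/2 = 5 dB → -25 dBFS.
Stage 3: 16 dB above -41 dBFS, reduced 10:1 to 1.6 dB above → -39.4 dBFS.

-39.4 dBFS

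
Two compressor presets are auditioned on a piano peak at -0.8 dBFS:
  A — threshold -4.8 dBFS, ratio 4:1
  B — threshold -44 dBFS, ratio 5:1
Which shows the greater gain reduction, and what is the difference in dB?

A: GR = 4 − 4/4 = 3 dB.
B: GR = 43.2 − 43.2/5 = 34.56 dB.
B reduces 31.56 dB more.

B, by 31.56 dB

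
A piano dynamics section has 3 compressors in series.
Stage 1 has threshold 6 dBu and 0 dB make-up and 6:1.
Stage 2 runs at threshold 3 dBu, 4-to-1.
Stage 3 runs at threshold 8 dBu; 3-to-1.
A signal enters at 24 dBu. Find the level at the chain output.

Stage 1: 24 dBu is 18 dB over 6 dBu; at 6:1 that becomes 3 dB over, giving 9 dBu.
Stage 2: 6 dB above 3 dBu, reduced 4:1 to 1.5 dB above → 4.5 dBu.
Stage 3: 4.5 dBu ≤ 8 dBu, so stage 3 doesn't engage; output 4.5 dBu.

4.5 dBu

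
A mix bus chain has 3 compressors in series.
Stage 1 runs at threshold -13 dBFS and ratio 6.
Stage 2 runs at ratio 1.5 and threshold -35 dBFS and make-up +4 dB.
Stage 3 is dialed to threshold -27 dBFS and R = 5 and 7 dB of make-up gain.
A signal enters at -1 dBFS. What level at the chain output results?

Stage 1: -1 dBFS is 12 dB over -13 dBFS; at 6:1 that becomes 2 dB over, giving -11 dBFS.
Stage 2: -11 dBFS is 24 dB over -35 dBFS; at 1.5:1 that becomes 16 dB over, giving -19 dBFS; +4 dB make-up → -15 dBFS.
Stage 3: 12 dB above -27 dBFS, reduced 5:1 to 2.4 dB above → -24.6 dBFS; +7 dB make-up → -17.6 dBFS.

-17.6 dBFS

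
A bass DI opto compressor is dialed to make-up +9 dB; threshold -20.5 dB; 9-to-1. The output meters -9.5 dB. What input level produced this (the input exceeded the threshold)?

-2.5 dB

Stripping the +9 dB make-up gives -18.5 dB at the gain stage.
The compressed level sits -18.5 − (-20.5) = 2 dB over threshold.
Input overshoot = R × output overshoot = 18 dB → input = -20.5 + 18 = -2.5 dB.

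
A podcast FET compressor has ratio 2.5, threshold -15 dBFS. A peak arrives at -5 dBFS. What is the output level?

-11 dBFS

-5 dBFS sits 10 dB over threshold.
At 2.5:1 the overshoot is divided by 2.5, leaving 4 dB above threshold.
That puts the output at -11 dBFS.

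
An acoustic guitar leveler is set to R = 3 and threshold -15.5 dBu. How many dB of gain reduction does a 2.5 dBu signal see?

2.5 dBu exceeds the threshold by 18 dB.
A 3:1 ratio leaves 6 dB of that excess.
Gain reduction = 18 − 6 = 12 dB.

12 dB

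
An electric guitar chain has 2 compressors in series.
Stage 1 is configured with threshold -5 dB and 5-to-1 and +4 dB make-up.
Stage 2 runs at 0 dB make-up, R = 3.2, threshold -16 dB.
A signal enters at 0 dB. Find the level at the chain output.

Stage 1: overshoot 5 dB → 5/5 = 1 dB → -4 dB; +4 dB make-up → 0 dB.
Stage 2: overshoot 16 dB → 16/3.2 = 5 dB → -11 dB.

-11 dB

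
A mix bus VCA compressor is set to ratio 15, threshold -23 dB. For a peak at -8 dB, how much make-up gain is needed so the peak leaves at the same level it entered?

14 dB

Overshoot 15 dB → 15/15 = 1 dB after compression, so the compressed level is -23 + 1 = -22 dB.
Make-up = target − compressed = -8 − (-22) = 14 dB.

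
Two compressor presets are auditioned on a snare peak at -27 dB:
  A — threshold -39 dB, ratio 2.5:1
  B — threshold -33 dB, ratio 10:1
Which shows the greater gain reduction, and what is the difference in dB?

A, by 1.8 dB

A: 12 dB over, compressed to 4.8 dB over, so 7.2 dB of GR.
B: 6 dB over, compressed to 0.6 dB over, so 5.4 dB of GR.
Difference: 1.8 dB in favour of A.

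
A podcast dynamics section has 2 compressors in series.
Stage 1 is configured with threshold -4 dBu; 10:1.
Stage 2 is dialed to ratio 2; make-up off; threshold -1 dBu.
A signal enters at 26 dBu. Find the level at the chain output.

Stage 1: 30 dB above -4 dBu, reduced 10:1 to 3 dB above → -1 dBu.
Stage 2: below threshold (-1 ≤ -1); passes unchanged; output -1 dBu.

-1 dBu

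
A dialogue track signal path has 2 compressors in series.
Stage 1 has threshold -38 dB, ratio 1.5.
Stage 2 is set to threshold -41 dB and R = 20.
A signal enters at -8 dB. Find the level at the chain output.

-39.85 dB

Stage 1: 30 dB above -38 dB, reduced 1.5:1 to 20 dB above → -18 dB.
Stage 2: -18 dB is 23 dB over -41 dB; at 20:1 that becomes 1.15 dB over, giving -39.85 dB.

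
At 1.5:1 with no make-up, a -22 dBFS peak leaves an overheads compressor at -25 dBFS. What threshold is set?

Gain reduction = -22 − (-25) = 3 dB; output overshoot = GR / (R − 1) = 3 / 0.5 = 6 dB.
Threshold = output − output overshoot = -25 − 6 = -31 dBFS.

-31 dBFS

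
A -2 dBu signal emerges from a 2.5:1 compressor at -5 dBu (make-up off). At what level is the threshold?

Gain reduction = -2 − (-5) = 3 dB; output overshoot = GR / (R − 1) = 3 / 1.5 = 2 dB.
Threshold = output − output overshoot = -5 − 2 = -7 dBu.

-7 dBu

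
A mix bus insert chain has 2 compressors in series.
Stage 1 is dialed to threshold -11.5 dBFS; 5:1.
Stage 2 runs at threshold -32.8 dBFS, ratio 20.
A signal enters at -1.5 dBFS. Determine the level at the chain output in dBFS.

Stage 1: -1.5 dBFS is 10 dB over -11.5 dBFS; at 5:1 that becomes 2 dB over, giving -9.5 dBFS.
Stage 2: 23.3 dB above -32.8 dBFS, reduced 20:1 to 1.165 dB above → -31.635 dBFS.

-31.635 dBFS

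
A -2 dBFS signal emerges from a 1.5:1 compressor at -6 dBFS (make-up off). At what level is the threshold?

-14 dBFS

Input is 12 dB above T (since output overshoot × R = input overshoot: (-6 − T)·1.5 = -2 − T gives T = -14 dBFS).
Check: -14 + (-2 − (-14))/1.5 = -14 + 8 = -6 dBFS. ✓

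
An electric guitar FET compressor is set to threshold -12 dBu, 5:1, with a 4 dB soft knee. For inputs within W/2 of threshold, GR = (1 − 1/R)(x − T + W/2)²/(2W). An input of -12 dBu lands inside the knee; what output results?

-12.4 dBu

x − T + W/2 = -12 − (-12) + 2 = 2.
GR = (1 − 1/5) × 2² / 8 = 0.8 × 4 / 8 = 0.4 dB.
Output = -12 − 0.4 = -12.4 dBu.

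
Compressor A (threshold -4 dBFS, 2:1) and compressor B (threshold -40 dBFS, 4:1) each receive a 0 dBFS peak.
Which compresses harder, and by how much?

B, by 28 dB

A: GR = 4 − 4/2 = 2 dB.
B: GR = 40 − 40/4 = 30 dB.
Difference: 28 dB in favour of B.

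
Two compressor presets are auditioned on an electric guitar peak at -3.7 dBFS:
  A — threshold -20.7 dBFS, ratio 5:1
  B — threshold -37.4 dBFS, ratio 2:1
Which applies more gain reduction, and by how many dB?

A: overshoot 17 dB → output overshoot 3.4 dB → GR 13.6 dB.
B: overshoot 33.7 dB → output overshoot 16.85 dB → GR 16.85 dB.
B reduces 3.25 dB more.

B, by 3.25 dB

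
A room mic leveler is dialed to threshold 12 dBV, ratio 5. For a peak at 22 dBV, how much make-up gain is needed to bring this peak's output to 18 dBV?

Without make-up, output = threshold + overshoot/5 = 12 + 2 = 14 dBV.
Gap to target: 4 dB.

4 dB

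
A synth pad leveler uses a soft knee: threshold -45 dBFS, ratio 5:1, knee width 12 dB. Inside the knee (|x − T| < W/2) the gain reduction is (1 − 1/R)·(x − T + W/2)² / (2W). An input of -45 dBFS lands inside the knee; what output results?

-46.2 dBFS

x − T + W/2 = -45 − (-45) + 6 = 6.
GR = (1 − 1/5) × 6² / 24 = 0.8 × 36 / 24 = 1.2 dB.
Output = -45 − 1.2 = -46.2 dBFS.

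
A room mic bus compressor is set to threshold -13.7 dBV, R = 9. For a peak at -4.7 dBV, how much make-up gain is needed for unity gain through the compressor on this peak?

8 dB

The peak compresses to -13.7 + 9/9 = -12.7 dBV.
To reach -4.7 dBV requires -4.7 − (-12.7) = 8 dB of make-up.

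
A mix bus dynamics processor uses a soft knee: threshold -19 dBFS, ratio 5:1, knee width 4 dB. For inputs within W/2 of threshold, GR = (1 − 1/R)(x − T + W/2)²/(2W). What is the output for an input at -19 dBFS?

x − T + W/2 = -19 − (-19) + 2 = 2.
GR = (1 − 1/5) × 2² / 8 = 0.8 × 4 / 8 = 0.4 dB.
Output = -19 − 0.4 = -19.4 dBFS.

-19.4 dBFS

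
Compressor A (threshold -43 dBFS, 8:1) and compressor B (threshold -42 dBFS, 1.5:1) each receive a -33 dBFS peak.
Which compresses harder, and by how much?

A: 10 dB over, compressed to 1.25 dB over, so 8.75 dB of GR.
B: 9 dB over, compressed to 6 dB over, so 3 dB of GR.
Difference: 5.75 dB in favour of A.

A, by 5.75 dB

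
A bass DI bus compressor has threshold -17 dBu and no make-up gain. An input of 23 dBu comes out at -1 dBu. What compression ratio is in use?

2.5:1

Input overshoot = 23 − (-17) = 40 dB; output overshoot = -1 − (-17) = 16 dB.
Ratio = 40 / 16 = 2.5.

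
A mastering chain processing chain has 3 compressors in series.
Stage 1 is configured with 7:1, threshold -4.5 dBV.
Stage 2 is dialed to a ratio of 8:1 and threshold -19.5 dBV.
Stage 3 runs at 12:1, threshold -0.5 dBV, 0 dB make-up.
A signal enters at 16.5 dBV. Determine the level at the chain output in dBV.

Stage 1: 21 dB above -4.5 dBV, reduced 7:1 to 3 dB above → -1.5 dBV.
Stage 2: overshoot 18 dB → 18/8 = 2.25 dB → -17.25 dBV.
Stage 3: -17.25 dBV ≤ -0.5 dBV, so stage 3 doesn't engage; output -17.25 dBV.

-17.25 dBV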